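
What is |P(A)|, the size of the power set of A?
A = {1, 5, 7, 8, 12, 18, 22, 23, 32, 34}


Set A = {1, 5, 7, 8, 12, 18, 22, 23, 32, 34}
|A| = 10
The power set P(A) contains all subsets of A.
|P(A)| = 2^|A| = 2^10 = 1024

1024


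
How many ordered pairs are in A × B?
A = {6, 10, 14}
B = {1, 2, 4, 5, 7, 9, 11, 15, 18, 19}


Set A = {6, 10, 14} has 3 elements.
Set B = {1, 2, 4, 5, 7, 9, 11, 15, 18, 19} has 10 elements.
|A × B| = |A| × |B| = 3 × 10 = 30

30


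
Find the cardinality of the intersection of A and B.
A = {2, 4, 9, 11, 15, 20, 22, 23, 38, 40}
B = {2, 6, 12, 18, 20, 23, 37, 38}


Set A = {2, 4, 9, 11, 15, 20, 22, 23, 38, 40}
Set B = {2, 6, 12, 18, 20, 23, 37, 38}
A ∩ B = {2, 20, 23, 38}
|A ∩ B| = 4

4


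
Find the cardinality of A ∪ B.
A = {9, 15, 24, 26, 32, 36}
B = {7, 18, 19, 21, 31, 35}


Set A = {9, 15, 24, 26, 32, 36}, |A| = 6
Set B = {7, 18, 19, 21, 31, 35}, |B| = 6
A ∩ B = {}, |A ∩ B| = 0
|A ∪ B| = |A| + |B| - |A ∩ B| = 6 + 6 - 0 = 12

12


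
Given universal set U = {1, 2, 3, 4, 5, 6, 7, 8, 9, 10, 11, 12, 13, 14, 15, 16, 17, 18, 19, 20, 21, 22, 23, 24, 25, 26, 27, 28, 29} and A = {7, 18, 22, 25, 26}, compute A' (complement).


Universal set U = {1, 2, 3, 4, 5, 6, 7, 8, 9, 10, 11, 12, 13, 14, 15, 16, 17, 18, 19, 20, 21, 22, 23, 24, 25, 26, 27, 28, 29}
Set A = {7, 18, 22, 25, 26}
A' = U \ A = elements in U but not in A
Checking each element of U:
1 (not in A, include), 2 (not in A, include), 3 (not in A, include), 4 (not in A, include), 5 (not in A, include), 6 (not in A, include), 7 (in A, exclude), 8 (not in A, include), 9 (not in A, include), 10 (not in A, include), 11 (not in A, include), 12 (not in A, include), 13 (not in A, include), 14 (not in A, include), 15 (not in A, include), 16 (not in A, include), 17 (not in A, include), 18 (in A, exclude), 19 (not in A, include), 20 (not in A, include), 21 (not in A, include), 22 (in A, exclude), 23 (not in A, include), 24 (not in A, include), 25 (in A, exclude), 26 (in A, exclude), 27 (not in A, include), 28 (not in A, include), 29 (not in A, include)
A' = {1, 2, 3, 4, 5, 6, 8, 9, 10, 11, 12, 13, 14, 15, 16, 17, 19, 20, 21, 23, 24, 27, 28, 29}

{1, 2, 3, 4, 5, 6, 8, 9, 10, 11, 12, 13, 14, 15, 16, 17, 19, 20, 21, 23, 24, 27, 28, 29}


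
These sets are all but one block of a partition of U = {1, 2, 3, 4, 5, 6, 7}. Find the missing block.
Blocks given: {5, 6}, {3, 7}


U = {1, 2, 3, 4, 5, 6, 7}
Shown blocks: {5, 6}, {3, 7}
A partition's blocks are pairwise disjoint and cover U, so the missing block = U \ (union of shown blocks).
Union of shown blocks: {3, 5, 6, 7}
Missing block = U \ (union) = {1, 2, 4}

{1, 2, 4}


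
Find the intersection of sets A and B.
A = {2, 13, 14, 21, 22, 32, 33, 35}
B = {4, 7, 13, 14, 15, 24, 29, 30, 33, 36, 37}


Set A = {2, 13, 14, 21, 22, 32, 33, 35}
Set B = {4, 7, 13, 14, 15, 24, 29, 30, 33, 36, 37}
A ∩ B includes only elements in both sets.
Check each element of A against B:
2 ✗, 13 ✓, 14 ✓, 21 ✗, 22 ✗, 32 ✗, 33 ✓, 35 ✗
A ∩ B = {13, 14, 33}

{13, 14, 33}


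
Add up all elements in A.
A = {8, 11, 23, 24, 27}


Set A = {8, 11, 23, 24, 27}
Sum = 8 + 11 + 23 + 24 + 27 = 93

93


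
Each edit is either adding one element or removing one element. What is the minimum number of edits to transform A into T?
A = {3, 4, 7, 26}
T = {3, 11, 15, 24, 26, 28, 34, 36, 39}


Set A = {3, 4, 7, 26}
Set T = {3, 11, 15, 24, 26, 28, 34, 36, 39}
Elements to remove from A (in A, not in T): {4, 7} → 2 removals
Elements to add to A (in T, not in A): {11, 15, 24, 28, 34, 36, 39} → 7 additions
Total edits = 2 + 7 = 9

9


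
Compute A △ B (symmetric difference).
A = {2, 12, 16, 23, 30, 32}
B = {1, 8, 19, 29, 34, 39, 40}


Set A = {2, 12, 16, 23, 30, 32}
Set B = {1, 8, 19, 29, 34, 39, 40}
A △ B = (A \ B) ∪ (B \ A)
Elements in A but not B: {2, 12, 16, 23, 30, 32}
Elements in B but not A: {1, 8, 19, 29, 34, 39, 40}
A △ B = {1, 2, 8, 12, 16, 19, 23, 29, 30, 32, 34, 39, 40}

{1, 2, 8, 12, 16, 19, 23, 29, 30, 32, 34, 39, 40}


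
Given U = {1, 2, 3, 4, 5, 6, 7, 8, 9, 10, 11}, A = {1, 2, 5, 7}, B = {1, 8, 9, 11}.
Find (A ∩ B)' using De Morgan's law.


U = {1, 2, 3, 4, 5, 6, 7, 8, 9, 10, 11}
A = {1, 2, 5, 7}, B = {1, 8, 9, 11}
A ∩ B = {1}
(A ∩ B)' = U \ (A ∩ B) = {2, 3, 4, 5, 6, 7, 8, 9, 10, 11}
Verification via A' ∪ B': A' = {3, 4, 6, 8, 9, 10, 11}, B' = {2, 3, 4, 5, 6, 7, 10}
A' ∪ B' = {2, 3, 4, 5, 6, 7, 8, 9, 10, 11} ✓

{2, 3, 4, 5, 6, 7, 8, 9, 10, 11}


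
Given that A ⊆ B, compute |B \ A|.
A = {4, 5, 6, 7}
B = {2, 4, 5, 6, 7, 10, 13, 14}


Set A = {4, 5, 6, 7}, |A| = 4
Set B = {2, 4, 5, 6, 7, 10, 13, 14}, |B| = 8
Since A ⊆ B: B \ A = {2, 10, 13, 14}
|B| - |A| = 8 - 4 = 4

4


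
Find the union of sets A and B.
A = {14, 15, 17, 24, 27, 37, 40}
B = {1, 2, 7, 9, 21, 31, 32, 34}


Set A = {14, 15, 17, 24, 27, 37, 40}
Set B = {1, 2, 7, 9, 21, 31, 32, 34}
A ∪ B includes all elements in either set.
Elements from A: {14, 15, 17, 24, 27, 37, 40}
Elements from B not already included: {1, 2, 7, 9, 21, 31, 32, 34}
A ∪ B = {1, 2, 7, 9, 14, 15, 17, 21, 24, 27, 31, 32, 34, 37, 40}

{1, 2, 7, 9, 14, 15, 17, 21, 24, 27, 31, 32, 34, 37, 40}


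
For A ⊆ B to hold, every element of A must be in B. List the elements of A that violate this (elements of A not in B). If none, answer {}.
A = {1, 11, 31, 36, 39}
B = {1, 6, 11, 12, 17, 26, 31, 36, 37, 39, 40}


Set A = {1, 11, 31, 36, 39}
Set B = {1, 6, 11, 12, 17, 26, 31, 36, 37, 39, 40}
Check each element of A against B:
1 ∈ B, 11 ∈ B, 31 ∈ B, 36 ∈ B, 39 ∈ B
Elements of A not in B: {}

{}


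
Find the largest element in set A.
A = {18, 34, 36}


Set A = {18, 34, 36}
Elements in ascending order: 18, 34, 36
The largest element is 36.

36


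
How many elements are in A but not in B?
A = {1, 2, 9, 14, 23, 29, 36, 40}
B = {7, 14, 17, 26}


Set A = {1, 2, 9, 14, 23, 29, 36, 40}
Set B = {7, 14, 17, 26}
A \ B = {1, 2, 9, 23, 29, 36, 40}
|A \ B| = 7

7


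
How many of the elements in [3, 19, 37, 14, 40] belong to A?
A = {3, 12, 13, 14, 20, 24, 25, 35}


Set A = {3, 12, 13, 14, 20, 24, 25, 35}
Candidates: [3, 19, 37, 14, 40]
Check each candidate:
3 ∈ A, 19 ∉ A, 37 ∉ A, 14 ∈ A, 40 ∉ A
Count of candidates in A: 2

2


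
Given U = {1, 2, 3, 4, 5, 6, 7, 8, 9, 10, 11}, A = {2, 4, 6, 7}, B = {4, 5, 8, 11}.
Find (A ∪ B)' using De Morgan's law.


U = {1, 2, 3, 4, 5, 6, 7, 8, 9, 10, 11}
A = {2, 4, 6, 7}, B = {4, 5, 8, 11}
A ∪ B = {2, 4, 5, 6, 7, 8, 11}
(A ∪ B)' = U \ (A ∪ B) = {1, 3, 9, 10}
Verification via A' ∩ B': A' = {1, 3, 5, 8, 9, 10, 11}, B' = {1, 2, 3, 6, 7, 9, 10}
A' ∩ B' = {1, 3, 9, 10} ✓

{1, 3, 9, 10}


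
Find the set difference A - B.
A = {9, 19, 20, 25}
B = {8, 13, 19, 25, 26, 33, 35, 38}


Set A = {9, 19, 20, 25}
Set B = {8, 13, 19, 25, 26, 33, 35, 38}
A \ B includes elements in A that are not in B.
Check each element of A:
9 (not in B, keep), 19 (in B, remove), 20 (not in B, keep), 25 (in B, remove)
A \ B = {9, 20}

{9, 20}


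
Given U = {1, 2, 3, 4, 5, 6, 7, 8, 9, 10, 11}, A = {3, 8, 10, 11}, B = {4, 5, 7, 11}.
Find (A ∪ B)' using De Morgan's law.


U = {1, 2, 3, 4, 5, 6, 7, 8, 9, 10, 11}
A = {3, 8, 10, 11}, B = {4, 5, 7, 11}
A ∪ B = {3, 4, 5, 7, 8, 10, 11}
(A ∪ B)' = U \ (A ∪ B) = {1, 2, 6, 9}
Verification via A' ∩ B': A' = {1, 2, 4, 5, 6, 7, 9}, B' = {1, 2, 3, 6, 8, 9, 10}
A' ∩ B' = {1, 2, 6, 9} ✓

{1, 2, 6, 9}


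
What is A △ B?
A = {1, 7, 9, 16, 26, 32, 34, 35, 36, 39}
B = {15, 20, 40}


Set A = {1, 7, 9, 16, 26, 32, 34, 35, 36, 39}
Set B = {15, 20, 40}
A △ B = (A \ B) ∪ (B \ A)
Elements in A but not B: {1, 7, 9, 16, 26, 32, 34, 35, 36, 39}
Elements in B but not A: {15, 20, 40}
A △ B = {1, 7, 9, 15, 16, 20, 26, 32, 34, 35, 36, 39, 40}

{1, 7, 9, 15, 16, 20, 26, 32, 34, 35, 36, 39, 40}


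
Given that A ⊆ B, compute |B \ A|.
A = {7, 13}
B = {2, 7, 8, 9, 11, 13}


Set A = {7, 13}, |A| = 2
Set B = {2, 7, 8, 9, 11, 13}, |B| = 6
Since A ⊆ B: B \ A = {2, 8, 9, 11}
|B| - |A| = 6 - 2 = 4

4


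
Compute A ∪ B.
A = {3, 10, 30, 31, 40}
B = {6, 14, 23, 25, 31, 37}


Set A = {3, 10, 30, 31, 40}
Set B = {6, 14, 23, 25, 31, 37}
A ∪ B includes all elements in either set.
Elements from A: {3, 10, 30, 31, 40}
Elements from B not already included: {6, 14, 23, 25, 37}
A ∪ B = {3, 6, 10, 14, 23, 25, 30, 31, 37, 40}

{3, 6, 10, 14, 23, 25, 30, 31, 37, 40}


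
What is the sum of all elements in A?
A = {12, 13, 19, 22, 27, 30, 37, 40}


Set A = {12, 13, 19, 22, 27, 30, 37, 40}
Sum = 12 + 13 + 19 + 22 + 27 + 30 + 37 + 40 = 200

200


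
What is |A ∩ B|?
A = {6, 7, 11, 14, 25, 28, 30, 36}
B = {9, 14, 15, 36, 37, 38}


Set A = {6, 7, 11, 14, 25, 28, 30, 36}
Set B = {9, 14, 15, 36, 37, 38}
A ∩ B = {14, 36}
|A ∩ B| = 2

2


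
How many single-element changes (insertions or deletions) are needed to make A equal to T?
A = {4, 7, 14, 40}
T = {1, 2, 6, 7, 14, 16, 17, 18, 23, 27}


Set A = {4, 7, 14, 40}
Set T = {1, 2, 6, 7, 14, 16, 17, 18, 23, 27}
Elements to remove from A (in A, not in T): {4, 40} → 2 removals
Elements to add to A (in T, not in A): {1, 2, 6, 16, 17, 18, 23, 27} → 8 additions
Total edits = 2 + 8 = 10

10


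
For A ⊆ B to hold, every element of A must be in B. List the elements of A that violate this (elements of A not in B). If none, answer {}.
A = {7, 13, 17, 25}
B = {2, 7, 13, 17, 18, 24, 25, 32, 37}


Set A = {7, 13, 17, 25}
Set B = {2, 7, 13, 17, 18, 24, 25, 32, 37}
Check each element of A against B:
7 ∈ B, 13 ∈ B, 17 ∈ B, 25 ∈ B
Elements of A not in B: {}

{}


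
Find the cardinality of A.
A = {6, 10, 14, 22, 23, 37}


Set A = {6, 10, 14, 22, 23, 37}
Listing elements: 6, 10, 14, 22, 23, 37
Counting: 6 elements
|A| = 6

6


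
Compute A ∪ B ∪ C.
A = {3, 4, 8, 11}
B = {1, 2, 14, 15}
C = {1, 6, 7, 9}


Set A = {3, 4, 8, 11}
Set B = {1, 2, 14, 15}
Set C = {1, 6, 7, 9}
First, A ∪ B = {1, 2, 3, 4, 8, 11, 14, 15}
Then, (A ∪ B) ∪ C = {1, 2, 3, 4, 6, 7, 8, 9, 11, 14, 15}

{1, 2, 3, 4, 6, 7, 8, 9, 11, 14, 15}


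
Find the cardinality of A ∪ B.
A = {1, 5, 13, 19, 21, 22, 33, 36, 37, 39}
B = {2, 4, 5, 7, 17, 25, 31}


Set A = {1, 5, 13, 19, 21, 22, 33, 36, 37, 39}, |A| = 10
Set B = {2, 4, 5, 7, 17, 25, 31}, |B| = 7
A ∩ B = {5}, |A ∩ B| = 1
|A ∪ B| = |A| + |B| - |A ∩ B| = 10 + 7 - 1 = 16

16


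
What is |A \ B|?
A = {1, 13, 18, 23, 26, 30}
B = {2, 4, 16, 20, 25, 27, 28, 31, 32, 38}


Set A = {1, 13, 18, 23, 26, 30}
Set B = {2, 4, 16, 20, 25, 27, 28, 31, 32, 38}
A \ B = {1, 13, 18, 23, 26, 30}
|A \ B| = 6

6


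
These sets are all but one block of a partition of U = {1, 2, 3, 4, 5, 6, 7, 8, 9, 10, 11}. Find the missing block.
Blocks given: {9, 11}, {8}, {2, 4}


U = {1, 2, 3, 4, 5, 6, 7, 8, 9, 10, 11}
Shown blocks: {9, 11}, {8}, {2, 4}
A partition's blocks are pairwise disjoint and cover U, so the missing block = U \ (union of shown blocks).
Union of shown blocks: {2, 4, 8, 9, 11}
Missing block = U \ (union) = {1, 3, 5, 6, 7, 10}

{1, 3, 5, 6, 7, 10}


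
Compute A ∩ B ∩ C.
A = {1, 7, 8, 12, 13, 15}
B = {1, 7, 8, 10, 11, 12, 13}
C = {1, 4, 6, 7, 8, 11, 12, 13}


Set A = {1, 7, 8, 12, 13, 15}
Set B = {1, 7, 8, 10, 11, 12, 13}
Set C = {1, 4, 6, 7, 8, 11, 12, 13}
First, A ∩ B = {1, 7, 8, 12, 13}
Then, (A ∩ B) ∩ C = {1, 7, 8, 12, 13}

{1, 7, 8, 12, 13}


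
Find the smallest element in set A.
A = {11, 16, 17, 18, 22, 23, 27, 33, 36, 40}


Set A = {11, 16, 17, 18, 22, 23, 27, 33, 36, 40}
Elements in ascending order: 11, 16, 17, 18, 22, 23, 27, 33, 36, 40
The smallest element is 11.

11


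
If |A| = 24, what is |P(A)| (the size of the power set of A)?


The set has 24 elements.
The power set contains all possible subsets.
|P(A)| = 2^|A| = 2^24 = 16777216

16777216


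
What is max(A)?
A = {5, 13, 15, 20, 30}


Set A = {5, 13, 15, 20, 30}
Elements in ascending order: 5, 13, 15, 20, 30
The largest element is 30.

30


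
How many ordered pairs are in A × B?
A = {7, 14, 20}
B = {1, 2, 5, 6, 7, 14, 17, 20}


Set A = {7, 14, 20} has 3 elements.
Set B = {1, 2, 5, 6, 7, 14, 17, 20} has 8 elements.
|A × B| = |A| × |B| = 3 × 8 = 24

24


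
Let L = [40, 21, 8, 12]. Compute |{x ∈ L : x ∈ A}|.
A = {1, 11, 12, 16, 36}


Set A = {1, 11, 12, 16, 36}
Candidates: [40, 21, 8, 12]
Check each candidate:
40 ∉ A, 21 ∉ A, 8 ∉ A, 12 ∈ A
Count of candidates in A: 1

1


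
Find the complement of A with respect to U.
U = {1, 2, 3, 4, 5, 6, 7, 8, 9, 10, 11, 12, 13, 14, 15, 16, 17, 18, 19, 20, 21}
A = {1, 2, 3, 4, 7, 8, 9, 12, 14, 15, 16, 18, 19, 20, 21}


Universal set U = {1, 2, 3, 4, 5, 6, 7, 8, 9, 10, 11, 12, 13, 14, 15, 16, 17, 18, 19, 20, 21}
Set A = {1, 2, 3, 4, 7, 8, 9, 12, 14, 15, 16, 18, 19, 20, 21}
A' = U \ A = elements in U but not in A
Checking each element of U:
1 (in A, exclude), 2 (in A, exclude), 3 (in A, exclude), 4 (in A, exclude), 5 (not in A, include), 6 (not in A, include), 7 (in A, exclude), 8 (in A, exclude), 9 (in A, exclude), 10 (not in A, include), 11 (not in A, include), 12 (in A, exclude), 13 (not in A, include), 14 (in A, exclude), 15 (in A, exclude), 16 (in A, exclude), 17 (not in A, include), 18 (in A, exclude), 19 (in A, exclude), 20 (in A, exclude), 21 (in A, exclude)
A' = {5, 6, 10, 11, 13, 17}

{5, 6, 10, 11, 13, 17}


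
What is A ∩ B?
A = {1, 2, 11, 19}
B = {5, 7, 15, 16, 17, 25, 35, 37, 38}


Set A = {1, 2, 11, 19}
Set B = {5, 7, 15, 16, 17, 25, 35, 37, 38}
A ∩ B includes only elements in both sets.
Check each element of A against B:
1 ✗, 2 ✗, 11 ✗, 19 ✗
A ∩ B = {}

{}


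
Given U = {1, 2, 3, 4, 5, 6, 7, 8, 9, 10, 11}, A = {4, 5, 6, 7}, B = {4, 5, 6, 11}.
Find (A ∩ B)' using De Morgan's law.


U = {1, 2, 3, 4, 5, 6, 7, 8, 9, 10, 11}
A = {4, 5, 6, 7}, B = {4, 5, 6, 11}
A ∩ B = {4, 5, 6}
(A ∩ B)' = U \ (A ∩ B) = {1, 2, 3, 7, 8, 9, 10, 11}
Verification via A' ∪ B': A' = {1, 2, 3, 8, 9, 10, 11}, B' = {1, 2, 3, 7, 8, 9, 10}
A' ∪ B' = {1, 2, 3, 7, 8, 9, 10, 11} ✓

{1, 2, 3, 7, 8, 9, 10, 11}


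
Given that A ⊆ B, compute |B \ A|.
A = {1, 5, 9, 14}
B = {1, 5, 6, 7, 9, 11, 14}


Set A = {1, 5, 9, 14}, |A| = 4
Set B = {1, 5, 6, 7, 9, 11, 14}, |B| = 7
Since A ⊆ B: B \ A = {6, 7, 11}
|B| - |A| = 7 - 4 = 3

3


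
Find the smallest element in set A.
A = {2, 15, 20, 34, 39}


Set A = {2, 15, 20, 34, 39}
Elements in ascending order: 2, 15, 20, 34, 39
The smallest element is 2.

2


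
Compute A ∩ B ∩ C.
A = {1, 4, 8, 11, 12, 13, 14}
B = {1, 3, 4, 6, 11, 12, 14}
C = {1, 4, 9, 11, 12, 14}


Set A = {1, 4, 8, 11, 12, 13, 14}
Set B = {1, 3, 4, 6, 11, 12, 14}
Set C = {1, 4, 9, 11, 12, 14}
First, A ∩ B = {1, 4, 11, 12, 14}
Then, (A ∩ B) ∩ C = {1, 4, 11, 12, 14}

{1, 4, 11, 12, 14}


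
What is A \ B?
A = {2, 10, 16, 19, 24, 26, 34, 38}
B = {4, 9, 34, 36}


Set A = {2, 10, 16, 19, 24, 26, 34, 38}
Set B = {4, 9, 34, 36}
A \ B includes elements in A that are not in B.
Check each element of A:
2 (not in B, keep), 10 (not in B, keep), 16 (not in B, keep), 19 (not in B, keep), 24 (not in B, keep), 26 (not in B, keep), 34 (in B, remove), 38 (not in B, keep)
A \ B = {2, 10, 16, 19, 24, 26, 38}

{2, 10, 16, 19, 24, 26, 38}


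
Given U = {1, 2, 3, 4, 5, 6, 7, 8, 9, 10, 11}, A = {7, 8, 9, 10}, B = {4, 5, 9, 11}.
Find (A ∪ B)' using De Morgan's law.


U = {1, 2, 3, 4, 5, 6, 7, 8, 9, 10, 11}
A = {7, 8, 9, 10}, B = {4, 5, 9, 11}
A ∪ B = {4, 5, 7, 8, 9, 10, 11}
(A ∪ B)' = U \ (A ∪ B) = {1, 2, 3, 6}
Verification via A' ∩ B': A' = {1, 2, 3, 4, 5, 6, 11}, B' = {1, 2, 3, 6, 7, 8, 10}
A' ∩ B' = {1, 2, 3, 6} ✓

{1, 2, 3, 6}


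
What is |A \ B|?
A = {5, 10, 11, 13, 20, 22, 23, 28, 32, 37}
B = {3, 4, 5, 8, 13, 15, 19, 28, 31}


Set A = {5, 10, 11, 13, 20, 22, 23, 28, 32, 37}
Set B = {3, 4, 5, 8, 13, 15, 19, 28, 31}
A \ B = {10, 11, 20, 22, 23, 32, 37}
|A \ B| = 7

7


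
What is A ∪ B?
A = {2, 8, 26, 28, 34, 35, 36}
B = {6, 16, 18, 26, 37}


Set A = {2, 8, 26, 28, 34, 35, 36}
Set B = {6, 16, 18, 26, 37}
A ∪ B includes all elements in either set.
Elements from A: {2, 8, 26, 28, 34, 35, 36}
Elements from B not already included: {6, 16, 18, 37}
A ∪ B = {2, 6, 8, 16, 18, 26, 28, 34, 35, 36, 37}

{2, 6, 8, 16, 18, 26, 28, 34, 35, 36, 37}


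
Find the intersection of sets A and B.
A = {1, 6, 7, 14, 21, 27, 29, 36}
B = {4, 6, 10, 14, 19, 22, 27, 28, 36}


Set A = {1, 6, 7, 14, 21, 27, 29, 36}
Set B = {4, 6, 10, 14, 19, 22, 27, 28, 36}
A ∩ B includes only elements in both sets.
Check each element of A against B:
1 ✗, 6 ✓, 7 ✗, 14 ✓, 21 ✗, 27 ✓, 29 ✗, 36 ✓
A ∩ B = {6, 14, 27, 36}

{6, 14, 27, 36}


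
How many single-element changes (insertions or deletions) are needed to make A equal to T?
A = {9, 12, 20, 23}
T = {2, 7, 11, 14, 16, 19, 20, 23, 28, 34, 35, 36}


Set A = {9, 12, 20, 23}
Set T = {2, 7, 11, 14, 16, 19, 20, 23, 28, 34, 35, 36}
Elements to remove from A (in A, not in T): {9, 12} → 2 removals
Elements to add to A (in T, not in A): {2, 7, 11, 14, 16, 19, 28, 34, 35, 36} → 10 additions
Total edits = 2 + 10 = 12

12


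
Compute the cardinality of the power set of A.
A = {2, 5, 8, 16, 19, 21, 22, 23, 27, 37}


Set A = {2, 5, 8, 16, 19, 21, 22, 23, 27, 37}
|A| = 10
The power set P(A) contains all subsets of A.
|P(A)| = 2^|A| = 2^10 = 1024

1024


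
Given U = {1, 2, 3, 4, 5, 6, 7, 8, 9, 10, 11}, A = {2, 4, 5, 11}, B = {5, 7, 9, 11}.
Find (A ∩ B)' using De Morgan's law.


U = {1, 2, 3, 4, 5, 6, 7, 8, 9, 10, 11}
A = {2, 4, 5, 11}, B = {5, 7, 9, 11}
A ∩ B = {5, 11}
(A ∩ B)' = U \ (A ∩ B) = {1, 2, 3, 4, 6, 7, 8, 9, 10}
Verification via A' ∪ B': A' = {1, 3, 6, 7, 8, 9, 10}, B' = {1, 2, 3, 4, 6, 8, 10}
A' ∪ B' = {1, 2, 3, 4, 6, 7, 8, 9, 10} ✓

{1, 2, 3, 4, 6, 7, 8, 9, 10}


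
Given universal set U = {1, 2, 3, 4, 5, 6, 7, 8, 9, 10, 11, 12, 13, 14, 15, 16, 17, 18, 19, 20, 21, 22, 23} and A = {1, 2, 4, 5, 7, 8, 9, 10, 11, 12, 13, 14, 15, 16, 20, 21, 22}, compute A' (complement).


Universal set U = {1, 2, 3, 4, 5, 6, 7, 8, 9, 10, 11, 12, 13, 14, 15, 16, 17, 18, 19, 20, 21, 22, 23}
Set A = {1, 2, 4, 5, 7, 8, 9, 10, 11, 12, 13, 14, 15, 16, 20, 21, 22}
A' = U \ A = elements in U but not in A
Checking each element of U:
1 (in A, exclude), 2 (in A, exclude), 3 (not in A, include), 4 (in A, exclude), 5 (in A, exclude), 6 (not in A, include), 7 (in A, exclude), 8 (in A, exclude), 9 (in A, exclude), 10 (in A, exclude), 11 (in A, exclude), 12 (in A, exclude), 13 (in A, exclude), 14 (in A, exclude), 15 (in A, exclude), 16 (in A, exclude), 17 (not in A, include), 18 (not in A, include), 19 (not in A, include), 20 (in A, exclude), 21 (in A, exclude), 22 (in A, exclude), 23 (not in A, include)
A' = {3, 6, 17, 18, 19, 23}

{3, 6, 17, 18, 19, 23}


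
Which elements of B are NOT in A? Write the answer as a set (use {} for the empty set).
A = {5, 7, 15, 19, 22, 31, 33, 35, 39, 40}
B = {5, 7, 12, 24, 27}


Set A = {5, 7, 15, 19, 22, 31, 33, 35, 39, 40}
Set B = {5, 7, 12, 24, 27}
Check each element of B against A:
5 ∈ A, 7 ∈ A, 12 ∉ A (include), 24 ∉ A (include), 27 ∉ A (include)
Elements of B not in A: {12, 24, 27}

{12, 24, 27}


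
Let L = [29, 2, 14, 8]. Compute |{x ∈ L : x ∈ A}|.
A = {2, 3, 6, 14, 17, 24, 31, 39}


Set A = {2, 3, 6, 14, 17, 24, 31, 39}
Candidates: [29, 2, 14, 8]
Check each candidate:
29 ∉ A, 2 ∈ A, 14 ∈ A, 8 ∉ A
Count of candidates in A: 2

2


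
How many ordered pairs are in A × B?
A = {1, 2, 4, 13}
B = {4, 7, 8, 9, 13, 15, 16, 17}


Set A = {1, 2, 4, 13} has 4 elements.
Set B = {4, 7, 8, 9, 13, 15, 16, 17} has 8 elements.
|A × B| = |A| × |B| = 4 × 8 = 32

32


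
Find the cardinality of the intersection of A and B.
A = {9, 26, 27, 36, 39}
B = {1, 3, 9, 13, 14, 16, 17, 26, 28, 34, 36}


Set A = {9, 26, 27, 36, 39}
Set B = {1, 3, 9, 13, 14, 16, 17, 26, 28, 34, 36}
A ∩ B = {9, 26, 36}
|A ∩ B| = 3

3


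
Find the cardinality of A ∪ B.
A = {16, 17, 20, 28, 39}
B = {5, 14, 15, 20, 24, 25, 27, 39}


Set A = {16, 17, 20, 28, 39}, |A| = 5
Set B = {5, 14, 15, 20, 24, 25, 27, 39}, |B| = 8
A ∩ B = {20, 39}, |A ∩ B| = 2
|A ∪ B| = |A| + |B| - |A ∩ B| = 5 + 8 - 2 = 11

11


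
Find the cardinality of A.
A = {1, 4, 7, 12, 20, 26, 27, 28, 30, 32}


Set A = {1, 4, 7, 12, 20, 26, 27, 28, 30, 32}
Listing elements: 1, 4, 7, 12, 20, 26, 27, 28, 30, 32
Counting: 10 elements
|A| = 10

10


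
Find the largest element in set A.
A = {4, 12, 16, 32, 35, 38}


Set A = {4, 12, 16, 32, 35, 38}
Elements in ascending order: 4, 12, 16, 32, 35, 38
The largest element is 38.

38


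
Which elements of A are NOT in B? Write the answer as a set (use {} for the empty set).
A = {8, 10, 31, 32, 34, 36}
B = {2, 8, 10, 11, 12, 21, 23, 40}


Set A = {8, 10, 31, 32, 34, 36}
Set B = {2, 8, 10, 11, 12, 21, 23, 40}
Check each element of A against B:
8 ∈ B, 10 ∈ B, 31 ∉ B (include), 32 ∉ B (include), 34 ∉ B (include), 36 ∉ B (include)
Elements of A not in B: {31, 32, 34, 36}

{31, 32, 34, 36}


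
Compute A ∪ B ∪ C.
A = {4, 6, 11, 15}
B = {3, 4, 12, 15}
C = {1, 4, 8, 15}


Set A = {4, 6, 11, 15}
Set B = {3, 4, 12, 15}
Set C = {1, 4, 8, 15}
First, A ∪ B = {3, 4, 6, 11, 12, 15}
Then, (A ∪ B) ∪ C = {1, 3, 4, 6, 8, 11, 12, 15}

{1, 3, 4, 6, 8, 11, 12, 15}


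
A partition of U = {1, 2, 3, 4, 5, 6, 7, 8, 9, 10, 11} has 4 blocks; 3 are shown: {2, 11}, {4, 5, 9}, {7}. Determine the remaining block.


U = {1, 2, 3, 4, 5, 6, 7, 8, 9, 10, 11}
Shown blocks: {2, 11}, {4, 5, 9}, {7}
A partition's blocks are pairwise disjoint and cover U, so the missing block = U \ (union of shown blocks).
Union of shown blocks: {2, 4, 5, 7, 9, 11}
Missing block = U \ (union) = {1, 3, 6, 8, 10}

{1, 3, 6, 8, 10}


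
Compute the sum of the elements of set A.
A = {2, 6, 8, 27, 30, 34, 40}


Set A = {2, 6, 8, 27, 30, 34, 40}
Sum = 2 + 6 + 8 + 27 + 30 + 34 + 40 = 147

147


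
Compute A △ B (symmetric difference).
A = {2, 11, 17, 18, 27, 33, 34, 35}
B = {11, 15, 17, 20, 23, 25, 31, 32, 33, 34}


Set A = {2, 11, 17, 18, 27, 33, 34, 35}
Set B = {11, 15, 17, 20, 23, 25, 31, 32, 33, 34}
A △ B = (A \ B) ∪ (B \ A)
Elements in A but not B: {2, 18, 27, 35}
Elements in B but not A: {15, 20, 23, 25, 31, 32}
A △ B = {2, 15, 18, 20, 23, 25, 27, 31, 32, 35}

{2, 15, 18, 20, 23, 25, 27, 31, 32, 35}


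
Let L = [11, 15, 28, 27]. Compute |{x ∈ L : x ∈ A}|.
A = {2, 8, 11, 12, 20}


Set A = {2, 8, 11, 12, 20}
Candidates: [11, 15, 28, 27]
Check each candidate:
11 ∈ A, 15 ∉ A, 28 ∉ A, 27 ∉ A
Count of candidates in A: 1

1


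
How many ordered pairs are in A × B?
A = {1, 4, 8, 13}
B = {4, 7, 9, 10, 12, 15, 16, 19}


Set A = {1, 4, 8, 13} has 4 elements.
Set B = {4, 7, 9, 10, 12, 15, 16, 19} has 8 elements.
|A × B| = |A| × |B| = 4 × 8 = 32

32


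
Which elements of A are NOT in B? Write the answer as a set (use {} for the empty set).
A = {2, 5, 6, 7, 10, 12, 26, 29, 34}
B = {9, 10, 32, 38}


Set A = {2, 5, 6, 7, 10, 12, 26, 29, 34}
Set B = {9, 10, 32, 38}
Check each element of A against B:
2 ∉ B (include), 5 ∉ B (include), 6 ∉ B (include), 7 ∉ B (include), 10 ∈ B, 12 ∉ B (include), 26 ∉ B (include), 29 ∉ B (include), 34 ∉ B (include)
Elements of A not in B: {2, 5, 6, 7, 12, 26, 29, 34}

{2, 5, 6, 7, 12, 26, 29, 34}


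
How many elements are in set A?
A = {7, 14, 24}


Set A = {7, 14, 24}
Listing elements: 7, 14, 24
Counting: 3 elements
|A| = 3

3


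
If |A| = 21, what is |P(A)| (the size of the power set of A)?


The set has 21 elements.
The power set contains all possible subsets.
|P(A)| = 2^|A| = 2^21 = 2097152

2097152


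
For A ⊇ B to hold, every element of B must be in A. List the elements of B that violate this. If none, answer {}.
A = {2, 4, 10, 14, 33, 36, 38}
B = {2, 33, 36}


Set A = {2, 4, 10, 14, 33, 36, 38}
Set B = {2, 33, 36}
Check each element of B against A:
2 ∈ A, 33 ∈ A, 36 ∈ A
Elements of B not in A: {}

{}


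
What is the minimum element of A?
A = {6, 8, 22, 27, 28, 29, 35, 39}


Set A = {6, 8, 22, 27, 28, 29, 35, 39}
Elements in ascending order: 6, 8, 22, 27, 28, 29, 35, 39
The smallest element is 6.

6


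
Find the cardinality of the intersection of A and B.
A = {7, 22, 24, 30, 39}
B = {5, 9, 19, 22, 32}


Set A = {7, 22, 24, 30, 39}
Set B = {5, 9, 19, 22, 32}
A ∩ B = {22}
|A ∩ B| = 1

1


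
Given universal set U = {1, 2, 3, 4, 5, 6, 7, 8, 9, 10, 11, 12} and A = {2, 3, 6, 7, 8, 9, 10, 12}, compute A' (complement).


Universal set U = {1, 2, 3, 4, 5, 6, 7, 8, 9, 10, 11, 12}
Set A = {2, 3, 6, 7, 8, 9, 10, 12}
A' = U \ A = elements in U but not in A
Checking each element of U:
1 (not in A, include), 2 (in A, exclude), 3 (in A, exclude), 4 (not in A, include), 5 (not in A, include), 6 (in A, exclude), 7 (in A, exclude), 8 (in A, exclude), 9 (in A, exclude), 10 (in A, exclude), 11 (not in A, include), 12 (in A, exclude)
A' = {1, 4, 5, 11}

{1, 4, 5, 11}


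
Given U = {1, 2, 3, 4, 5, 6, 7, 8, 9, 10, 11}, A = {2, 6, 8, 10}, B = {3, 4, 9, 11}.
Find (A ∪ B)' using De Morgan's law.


U = {1, 2, 3, 4, 5, 6, 7, 8, 9, 10, 11}
A = {2, 6, 8, 10}, B = {3, 4, 9, 11}
A ∪ B = {2, 3, 4, 6, 8, 9, 10, 11}
(A ∪ B)' = U \ (A ∪ B) = {1, 5, 7}
Verification via A' ∩ B': A' = {1, 3, 4, 5, 7, 9, 11}, B' = {1, 2, 5, 6, 7, 8, 10}
A' ∩ B' = {1, 5, 7} ✓

{1, 5, 7}


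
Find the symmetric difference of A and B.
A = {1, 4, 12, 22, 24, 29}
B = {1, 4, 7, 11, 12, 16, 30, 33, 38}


Set A = {1, 4, 12, 22, 24, 29}
Set B = {1, 4, 7, 11, 12, 16, 30, 33, 38}
A △ B = (A \ B) ∪ (B \ A)
Elements in A but not B: {22, 24, 29}
Elements in B but not A: {7, 11, 16, 30, 33, 38}
A △ B = {7, 11, 16, 22, 24, 29, 30, 33, 38}

{7, 11, 16, 22, 24, 29, 30, 33, 38}


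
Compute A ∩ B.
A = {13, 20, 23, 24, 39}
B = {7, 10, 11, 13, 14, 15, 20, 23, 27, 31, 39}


Set A = {13, 20, 23, 24, 39}
Set B = {7, 10, 11, 13, 14, 15, 20, 23, 27, 31, 39}
A ∩ B includes only elements in both sets.
Check each element of A against B:
13 ✓, 20 ✓, 23 ✓, 24 ✗, 39 ✓
A ∩ B = {13, 20, 23, 39}

{13, 20, 23, 39}


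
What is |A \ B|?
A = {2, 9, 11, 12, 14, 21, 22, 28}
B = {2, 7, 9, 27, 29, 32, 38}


Set A = {2, 9, 11, 12, 14, 21, 22, 28}
Set B = {2, 7, 9, 27, 29, 32, 38}
A \ B = {11, 12, 14, 21, 22, 28}
|A \ B| = 6

6


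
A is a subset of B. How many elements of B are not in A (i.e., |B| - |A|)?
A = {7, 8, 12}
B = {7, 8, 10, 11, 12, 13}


Set A = {7, 8, 12}, |A| = 3
Set B = {7, 8, 10, 11, 12, 13}, |B| = 6
Since A ⊆ B: B \ A = {10, 11, 13}
|B| - |A| = 6 - 3 = 3

3


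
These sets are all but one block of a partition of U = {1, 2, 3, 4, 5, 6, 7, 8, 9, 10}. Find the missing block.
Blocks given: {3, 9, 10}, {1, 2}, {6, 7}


U = {1, 2, 3, 4, 5, 6, 7, 8, 9, 10}
Shown blocks: {3, 9, 10}, {1, 2}, {6, 7}
A partition's blocks are pairwise disjoint and cover U, so the missing block = U \ (union of shown blocks).
Union of shown blocks: {1, 2, 3, 6, 7, 9, 10}
Missing block = U \ (union) = {4, 5, 8}

{4, 5, 8}


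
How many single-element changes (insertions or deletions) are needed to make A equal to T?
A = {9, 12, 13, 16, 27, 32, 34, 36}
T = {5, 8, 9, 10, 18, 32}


Set A = {9, 12, 13, 16, 27, 32, 34, 36}
Set T = {5, 8, 9, 10, 18, 32}
Elements to remove from A (in A, not in T): {12, 13, 16, 27, 34, 36} → 6 removals
Elements to add to A (in T, not in A): {5, 8, 10, 18} → 4 additions
Total edits = 6 + 4 = 10

10


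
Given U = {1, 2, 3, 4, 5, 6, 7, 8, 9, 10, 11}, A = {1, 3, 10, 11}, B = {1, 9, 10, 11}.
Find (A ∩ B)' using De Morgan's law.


U = {1, 2, 3, 4, 5, 6, 7, 8, 9, 10, 11}
A = {1, 3, 10, 11}, B = {1, 9, 10, 11}
A ∩ B = {1, 10, 11}
(A ∩ B)' = U \ (A ∩ B) = {2, 3, 4, 5, 6, 7, 8, 9}
Verification via A' ∪ B': A' = {2, 4, 5, 6, 7, 8, 9}, B' = {2, 3, 4, 5, 6, 7, 8}
A' ∪ B' = {2, 3, 4, 5, 6, 7, 8, 9} ✓

{2, 3, 4, 5, 6, 7, 8, 9}


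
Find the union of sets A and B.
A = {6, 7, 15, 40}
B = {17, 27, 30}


Set A = {6, 7, 15, 40}
Set B = {17, 27, 30}
A ∪ B includes all elements in either set.
Elements from A: {6, 7, 15, 40}
Elements from B not already included: {17, 27, 30}
A ∪ B = {6, 7, 15, 17, 27, 30, 40}

{6, 7, 15, 17, 27, 30, 40}


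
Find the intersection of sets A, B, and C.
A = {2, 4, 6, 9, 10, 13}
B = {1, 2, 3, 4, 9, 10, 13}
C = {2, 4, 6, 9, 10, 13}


Set A = {2, 4, 6, 9, 10, 13}
Set B = {1, 2, 3, 4, 9, 10, 13}
Set C = {2, 4, 6, 9, 10, 13}
First, A ∩ B = {2, 4, 9, 10, 13}
Then, (A ∩ B) ∩ C = {2, 4, 9, 10, 13}

{2, 4, 9, 10, 13}


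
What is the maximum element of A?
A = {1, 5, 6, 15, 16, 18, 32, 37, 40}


Set A = {1, 5, 6, 15, 16, 18, 32, 37, 40}
Elements in ascending order: 1, 5, 6, 15, 16, 18, 32, 37, 40
The largest element is 40.

40


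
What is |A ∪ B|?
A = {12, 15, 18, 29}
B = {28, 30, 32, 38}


Set A = {12, 15, 18, 29}, |A| = 4
Set B = {28, 30, 32, 38}, |B| = 4
A ∩ B = {}, |A ∩ B| = 0
|A ∪ B| = |A| + |B| - |A ∩ B| = 4 + 4 - 0 = 8

8


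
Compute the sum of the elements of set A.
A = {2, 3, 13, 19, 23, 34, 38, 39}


Set A = {2, 3, 13, 19, 23, 34, 38, 39}
Sum = 2 + 3 + 13 + 19 + 23 + 34 + 38 + 39 = 171

171


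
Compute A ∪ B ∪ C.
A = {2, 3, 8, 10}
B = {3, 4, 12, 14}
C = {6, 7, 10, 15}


Set A = {2, 3, 8, 10}
Set B = {3, 4, 12, 14}
Set C = {6, 7, 10, 15}
First, A ∪ B = {2, 3, 4, 8, 10, 12, 14}
Then, (A ∪ B) ∪ C = {2, 3, 4, 6, 7, 8, 10, 12, 14, 15}

{2, 3, 4, 6, 7, 8, 10, 12, 14, 15}


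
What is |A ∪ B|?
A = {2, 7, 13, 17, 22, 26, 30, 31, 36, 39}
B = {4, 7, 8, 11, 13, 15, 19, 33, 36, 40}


Set A = {2, 7, 13, 17, 22, 26, 30, 31, 36, 39}, |A| = 10
Set B = {4, 7, 8, 11, 13, 15, 19, 33, 36, 40}, |B| = 10
A ∩ B = {7, 13, 36}, |A ∩ B| = 3
|A ∪ B| = |A| + |B| - |A ∩ B| = 10 + 10 - 3 = 17

17


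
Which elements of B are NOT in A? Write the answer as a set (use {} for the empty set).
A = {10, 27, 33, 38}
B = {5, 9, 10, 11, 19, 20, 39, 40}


Set A = {10, 27, 33, 38}
Set B = {5, 9, 10, 11, 19, 20, 39, 40}
Check each element of B against A:
5 ∉ A (include), 9 ∉ A (include), 10 ∈ A, 11 ∉ A (include), 19 ∉ A (include), 20 ∉ A (include), 39 ∉ A (include), 40 ∉ A (include)
Elements of B not in A: {5, 9, 11, 19, 20, 39, 40}

{5, 9, 11, 19, 20, 39, 40}


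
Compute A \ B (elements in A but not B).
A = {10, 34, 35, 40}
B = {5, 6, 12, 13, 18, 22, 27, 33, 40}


Set A = {10, 34, 35, 40}
Set B = {5, 6, 12, 13, 18, 22, 27, 33, 40}
A \ B includes elements in A that are not in B.
Check each element of A:
10 (not in B, keep), 34 (not in B, keep), 35 (not in B, keep), 40 (in B, remove)
A \ B = {10, 34, 35}

{10, 34, 35}


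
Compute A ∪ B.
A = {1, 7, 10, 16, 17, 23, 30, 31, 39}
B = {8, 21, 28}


Set A = {1, 7, 10, 16, 17, 23, 30, 31, 39}
Set B = {8, 21, 28}
A ∪ B includes all elements in either set.
Elements from A: {1, 7, 10, 16, 17, 23, 30, 31, 39}
Elements from B not already included: {8, 21, 28}
A ∪ B = {1, 7, 8, 10, 16, 17, 21, 23, 28, 30, 31, 39}

{1, 7, 8, 10, 16, 17, 21, 23, 28, 30, 31, 39}


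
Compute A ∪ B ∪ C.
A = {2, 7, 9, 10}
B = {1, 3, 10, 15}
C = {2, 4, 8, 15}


Set A = {2, 7, 9, 10}
Set B = {1, 3, 10, 15}
Set C = {2, 4, 8, 15}
First, A ∪ B = {1, 2, 3, 7, 9, 10, 15}
Then, (A ∪ B) ∪ C = {1, 2, 3, 4, 7, 8, 9, 10, 15}

{1, 2, 3, 4, 7, 8, 9, 10, 15}


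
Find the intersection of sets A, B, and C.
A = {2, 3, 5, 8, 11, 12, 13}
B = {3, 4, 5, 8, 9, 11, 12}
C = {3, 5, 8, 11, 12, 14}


Set A = {2, 3, 5, 8, 11, 12, 13}
Set B = {3, 4, 5, 8, 9, 11, 12}
Set C = {3, 5, 8, 11, 12, 14}
First, A ∩ B = {3, 5, 8, 11, 12}
Then, (A ∩ B) ∩ C = {3, 5, 8, 11, 12}

{3, 5, 8, 11, 12}


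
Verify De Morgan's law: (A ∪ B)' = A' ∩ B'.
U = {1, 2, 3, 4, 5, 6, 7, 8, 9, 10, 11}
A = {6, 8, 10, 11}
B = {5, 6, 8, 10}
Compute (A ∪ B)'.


U = {1, 2, 3, 4, 5, 6, 7, 8, 9, 10, 11}
A = {6, 8, 10, 11}, B = {5, 6, 8, 10}
A ∪ B = {5, 6, 8, 10, 11}
(A ∪ B)' = U \ (A ∪ B) = {1, 2, 3, 4, 7, 9}
Verification via A' ∩ B': A' = {1, 2, 3, 4, 5, 7, 9}, B' = {1, 2, 3, 4, 7, 9, 11}
A' ∩ B' = {1, 2, 3, 4, 7, 9} ✓

{1, 2, 3, 4, 7, 9}


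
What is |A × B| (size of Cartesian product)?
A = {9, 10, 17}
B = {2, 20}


Set A = {9, 10, 17} has 3 elements.
Set B = {2, 20} has 2 elements.
|A × B| = |A| × |B| = 3 × 2 = 6

6


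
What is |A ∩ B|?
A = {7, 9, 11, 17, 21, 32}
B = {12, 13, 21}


Set A = {7, 9, 11, 17, 21, 32}
Set B = {12, 13, 21}
A ∩ B = {21}
|A ∩ B| = 1

1


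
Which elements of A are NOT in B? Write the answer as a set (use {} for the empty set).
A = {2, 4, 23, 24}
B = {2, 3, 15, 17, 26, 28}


Set A = {2, 4, 23, 24}
Set B = {2, 3, 15, 17, 26, 28}
Check each element of A against B:
2 ∈ B, 4 ∉ B (include), 23 ∉ B (include), 24 ∉ B (include)
Elements of A not in B: {4, 23, 24}

{4, 23, 24}


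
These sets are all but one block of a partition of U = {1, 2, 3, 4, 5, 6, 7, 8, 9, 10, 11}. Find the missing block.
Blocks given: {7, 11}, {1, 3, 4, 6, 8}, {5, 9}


U = {1, 2, 3, 4, 5, 6, 7, 8, 9, 10, 11}
Shown blocks: {7, 11}, {1, 3, 4, 6, 8}, {5, 9}
A partition's blocks are pairwise disjoint and cover U, so the missing block = U \ (union of shown blocks).
Union of shown blocks: {1, 3, 4, 5, 6, 7, 8, 9, 11}
Missing block = U \ (union) = {2, 10}

{2, 10}


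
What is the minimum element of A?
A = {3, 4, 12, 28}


Set A = {3, 4, 12, 28}
Elements in ascending order: 3, 4, 12, 28
The smallest element is 3.

3


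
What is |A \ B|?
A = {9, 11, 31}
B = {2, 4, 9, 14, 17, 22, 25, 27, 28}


Set A = {9, 11, 31}
Set B = {2, 4, 9, 14, 17, 22, 25, 27, 28}
A \ B = {11, 31}
|A \ B| = 2

2


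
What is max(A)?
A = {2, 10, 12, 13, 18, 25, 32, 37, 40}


Set A = {2, 10, 12, 13, 18, 25, 32, 37, 40}
Elements in ascending order: 2, 10, 12, 13, 18, 25, 32, 37, 40
The largest element is 40.

40


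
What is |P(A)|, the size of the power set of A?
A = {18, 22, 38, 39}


Set A = {18, 22, 38, 39}
|A| = 4
The power set P(A) contains all subsets of A.
|P(A)| = 2^|A| = 2^4 = 16

16


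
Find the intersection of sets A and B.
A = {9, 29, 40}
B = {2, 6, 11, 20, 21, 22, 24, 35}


Set A = {9, 29, 40}
Set B = {2, 6, 11, 20, 21, 22, 24, 35}
A ∩ B includes only elements in both sets.
Check each element of A against B:
9 ✗, 29 ✗, 40 ✗
A ∩ B = {}

{}


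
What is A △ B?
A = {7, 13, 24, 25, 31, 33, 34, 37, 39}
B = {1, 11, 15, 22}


Set A = {7, 13, 24, 25, 31, 33, 34, 37, 39}
Set B = {1, 11, 15, 22}
A △ B = (A \ B) ∪ (B \ A)
Elements in A but not B: {7, 13, 24, 25, 31, 33, 34, 37, 39}
Elements in B but not A: {1, 11, 15, 22}
A △ B = {1, 7, 11, 13, 15, 22, 24, 25, 31, 33, 34, 37, 39}

{1, 7, 11, 13, 15, 22, 24, 25, 31, 33, 34, 37, 39}


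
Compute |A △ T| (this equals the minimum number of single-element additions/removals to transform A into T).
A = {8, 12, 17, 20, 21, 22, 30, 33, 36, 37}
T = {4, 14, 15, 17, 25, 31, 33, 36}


Set A = {8, 12, 17, 20, 21, 22, 30, 33, 36, 37}
Set T = {4, 14, 15, 17, 25, 31, 33, 36}
Elements to remove from A (in A, not in T): {8, 12, 20, 21, 22, 30, 37} → 7 removals
Elements to add to A (in T, not in A): {4, 14, 15, 25, 31} → 5 additions
Total edits = 7 + 5 = 12

12


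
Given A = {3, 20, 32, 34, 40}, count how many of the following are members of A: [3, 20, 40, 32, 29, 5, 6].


Set A = {3, 20, 32, 34, 40}
Candidates: [3, 20, 40, 32, 29, 5, 6]
Check each candidate:
3 ∈ A, 20 ∈ A, 40 ∈ A, 32 ∈ A, 29 ∉ A, 5 ∉ A, 6 ∉ A
Count of candidates in A: 4

4


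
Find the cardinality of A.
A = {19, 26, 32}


Set A = {19, 26, 32}
Listing elements: 19, 26, 32
Counting: 3 elements
|A| = 3

3


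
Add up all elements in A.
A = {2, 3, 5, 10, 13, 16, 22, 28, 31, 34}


Set A = {2, 3, 5, 10, 13, 16, 22, 28, 31, 34}
Sum = 2 + 3 + 5 + 10 + 13 + 16 + 22 + 28 + 31 + 34 = 164

164


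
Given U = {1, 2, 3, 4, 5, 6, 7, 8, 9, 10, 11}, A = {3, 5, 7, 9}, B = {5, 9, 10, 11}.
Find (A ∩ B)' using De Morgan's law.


U = {1, 2, 3, 4, 5, 6, 7, 8, 9, 10, 11}
A = {3, 5, 7, 9}, B = {5, 9, 10, 11}
A ∩ B = {5, 9}
(A ∩ B)' = U \ (A ∩ B) = {1, 2, 3, 4, 6, 7, 8, 10, 11}
Verification via A' ∪ B': A' = {1, 2, 4, 6, 8, 10, 11}, B' = {1, 2, 3, 4, 6, 7, 8}
A' ∪ B' = {1, 2, 3, 4, 6, 7, 8, 10, 11} ✓

{1, 2, 3, 4, 6, 7, 8, 10, 11}


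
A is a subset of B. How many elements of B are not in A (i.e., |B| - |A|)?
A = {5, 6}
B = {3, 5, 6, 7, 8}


Set A = {5, 6}, |A| = 2
Set B = {3, 5, 6, 7, 8}, |B| = 5
Since A ⊆ B: B \ A = {3, 7, 8}
|B| - |A| = 5 - 2 = 3

3


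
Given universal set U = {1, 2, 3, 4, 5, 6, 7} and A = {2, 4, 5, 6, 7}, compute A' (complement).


Universal set U = {1, 2, 3, 4, 5, 6, 7}
Set A = {2, 4, 5, 6, 7}
A' = U \ A = elements in U but not in A
Checking each element of U:
1 (not in A, include), 2 (in A, exclude), 3 (not in A, include), 4 (in A, exclude), 5 (in A, exclude), 6 (in A, exclude), 7 (in A, exclude)
A' = {1, 3}

{1, 3}


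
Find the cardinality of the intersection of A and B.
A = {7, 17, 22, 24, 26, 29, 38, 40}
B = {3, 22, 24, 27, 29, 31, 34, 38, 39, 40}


Set A = {7, 17, 22, 24, 26, 29, 38, 40}
Set B = {3, 22, 24, 27, 29, 31, 34, 38, 39, 40}
A ∩ B = {22, 24, 29, 38, 40}
|A ∩ B| = 5

5


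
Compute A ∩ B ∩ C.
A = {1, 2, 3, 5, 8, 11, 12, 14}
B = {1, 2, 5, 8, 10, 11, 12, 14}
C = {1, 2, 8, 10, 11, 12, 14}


Set A = {1, 2, 3, 5, 8, 11, 12, 14}
Set B = {1, 2, 5, 8, 10, 11, 12, 14}
Set C = {1, 2, 8, 10, 11, 12, 14}
First, A ∩ B = {1, 2, 5, 8, 11, 12, 14}
Then, (A ∩ B) ∩ C = {1, 2, 8, 11, 12, 14}

{1, 2, 8, 11, 12, 14}


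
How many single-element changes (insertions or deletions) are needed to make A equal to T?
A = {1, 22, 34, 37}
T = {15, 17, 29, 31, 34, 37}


Set A = {1, 22, 34, 37}
Set T = {15, 17, 29, 31, 34, 37}
Elements to remove from A (in A, not in T): {1, 22} → 2 removals
Elements to add to A (in T, not in A): {15, 17, 29, 31} → 4 additions
Total edits = 2 + 4 = 6

6


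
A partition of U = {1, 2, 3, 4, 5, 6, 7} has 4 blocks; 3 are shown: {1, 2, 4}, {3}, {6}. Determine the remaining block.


U = {1, 2, 3, 4, 5, 6, 7}
Shown blocks: {1, 2, 4}, {3}, {6}
A partition's blocks are pairwise disjoint and cover U, so the missing block = U \ (union of shown blocks).
Union of shown blocks: {1, 2, 3, 4, 6}
Missing block = U \ (union) = {5, 7}

{5, 7}


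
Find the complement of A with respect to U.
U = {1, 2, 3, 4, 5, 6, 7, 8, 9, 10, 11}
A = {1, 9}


Universal set U = {1, 2, 3, 4, 5, 6, 7, 8, 9, 10, 11}
Set A = {1, 9}
A' = U \ A = elements in U but not in A
Checking each element of U:
1 (in A, exclude), 2 (not in A, include), 3 (not in A, include), 4 (not in A, include), 5 (not in A, include), 6 (not in A, include), 7 (not in A, include), 8 (not in A, include), 9 (in A, exclude), 10 (not in A, include), 11 (not in A, include)
A' = {2, 3, 4, 5, 6, 7, 8, 10, 11}

{2, 3, 4, 5, 6, 7, 8, 10, 11}


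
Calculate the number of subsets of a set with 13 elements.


The set has 13 elements.
The power set contains all possible subsets.
|P(A)| = 2^|A| = 2^13 = 8192

8192


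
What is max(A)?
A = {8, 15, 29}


Set A = {8, 15, 29}
Elements in ascending order: 8, 15, 29
The largest element is 29.

29


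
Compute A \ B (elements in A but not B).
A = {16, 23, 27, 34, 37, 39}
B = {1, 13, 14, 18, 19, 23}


Set A = {16, 23, 27, 34, 37, 39}
Set B = {1, 13, 14, 18, 19, 23}
A \ B includes elements in A that are not in B.
Check each element of A:
16 (not in B, keep), 23 (in B, remove), 27 (not in B, keep), 34 (not in B, keep), 37 (not in B, keep), 39 (not in B, keep)
A \ B = {16, 27, 34, 37, 39}

{16, 27, 34, 37, 39}


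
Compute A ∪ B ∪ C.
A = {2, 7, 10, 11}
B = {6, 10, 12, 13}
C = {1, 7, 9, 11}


Set A = {2, 7, 10, 11}
Set B = {6, 10, 12, 13}
Set C = {1, 7, 9, 11}
First, A ∪ B = {2, 6, 7, 10, 11, 12, 13}
Then, (A ∪ B) ∪ C = {1, 2, 6, 7, 9, 10, 11, 12, 13}

{1, 2, 6, 7, 9, 10, 11, 12, 13}


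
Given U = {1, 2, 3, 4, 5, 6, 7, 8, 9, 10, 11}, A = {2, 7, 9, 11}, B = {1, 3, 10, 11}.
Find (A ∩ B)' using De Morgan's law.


U = {1, 2, 3, 4, 5, 6, 7, 8, 9, 10, 11}
A = {2, 7, 9, 11}, B = {1, 3, 10, 11}
A ∩ B = {11}
(A ∩ B)' = U \ (A ∩ B) = {1, 2, 3, 4, 5, 6, 7, 8, 9, 10}
Verification via A' ∪ B': A' = {1, 3, 4, 5, 6, 8, 10}, B' = {2, 4, 5, 6, 7, 8, 9}
A' ∪ B' = {1, 2, 3, 4, 5, 6, 7, 8, 9, 10} ✓

{1, 2, 3, 4, 5, 6, 7, 8, 9, 10}
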